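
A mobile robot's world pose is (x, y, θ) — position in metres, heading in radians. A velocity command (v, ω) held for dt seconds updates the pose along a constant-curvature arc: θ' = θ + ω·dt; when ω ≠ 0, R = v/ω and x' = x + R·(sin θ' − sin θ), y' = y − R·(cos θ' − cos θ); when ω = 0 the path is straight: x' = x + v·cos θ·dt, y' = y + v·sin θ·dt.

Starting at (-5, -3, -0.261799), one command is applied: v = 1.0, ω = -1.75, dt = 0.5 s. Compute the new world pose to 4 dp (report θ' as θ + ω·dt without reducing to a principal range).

(-4.6294, -3.3117, -1.1368)

θ' = -0.2618 + -1.75·0.5 = -1.1368
R = v/ω = 1.0/-1.75 = -0.5714
x' = -5 + -0.5714·(sin -1.1368 − sin -0.2618) = -4.6294
y' = -3 − -0.5714·(cos -1.1368 − cos -0.2618) = -3.3117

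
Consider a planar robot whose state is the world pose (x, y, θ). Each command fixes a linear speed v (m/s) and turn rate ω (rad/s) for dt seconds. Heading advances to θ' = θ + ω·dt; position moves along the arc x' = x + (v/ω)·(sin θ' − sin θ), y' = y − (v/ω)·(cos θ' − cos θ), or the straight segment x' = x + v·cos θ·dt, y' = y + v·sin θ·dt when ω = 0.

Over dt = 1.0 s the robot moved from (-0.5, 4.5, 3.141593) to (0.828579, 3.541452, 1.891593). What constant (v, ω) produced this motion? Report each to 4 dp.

v = -1.7500, ω = -1.2500

Δθ = 1.891593 − 3.141593 = -1.250000
ω = Δθ/dt = -1.250000/1.0 = -1.2500
R = Δx/(sin θ' − sin θ) = 1.4000
v = R·ω = 1.4000·-1.2500 = -1.7500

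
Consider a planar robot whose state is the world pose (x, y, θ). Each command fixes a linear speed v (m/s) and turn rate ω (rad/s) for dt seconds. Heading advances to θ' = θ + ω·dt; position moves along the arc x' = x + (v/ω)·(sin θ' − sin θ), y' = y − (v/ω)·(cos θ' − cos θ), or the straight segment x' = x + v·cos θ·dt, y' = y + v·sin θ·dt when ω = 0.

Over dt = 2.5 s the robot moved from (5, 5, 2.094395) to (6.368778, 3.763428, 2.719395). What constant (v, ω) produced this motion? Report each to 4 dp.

Δθ = 2.719395 − 2.094395 = 0.625000
ω = Δθ/dt = 0.625000/2.5 = 0.2500
R = Δx/(sin θ' − sin θ) = -3.0000
v = R·ω = -3.0000·0.2500 = -0.7500

v = -0.7500, ω = 0.2500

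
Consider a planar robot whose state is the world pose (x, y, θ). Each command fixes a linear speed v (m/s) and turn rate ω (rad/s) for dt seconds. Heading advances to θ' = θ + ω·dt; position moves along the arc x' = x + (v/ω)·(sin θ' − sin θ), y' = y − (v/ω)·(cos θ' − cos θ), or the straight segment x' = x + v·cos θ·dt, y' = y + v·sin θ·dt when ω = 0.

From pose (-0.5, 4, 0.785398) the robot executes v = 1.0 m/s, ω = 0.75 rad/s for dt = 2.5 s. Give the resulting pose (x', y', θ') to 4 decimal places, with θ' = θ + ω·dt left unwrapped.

θ' = 0.7854 + 0.75·2.5 = 2.6604
R = v/ω = 1.0/0.75 = 1.3333
x' = -0.5 + 1.3333·(sin 2.6604 − sin 0.7854) = -0.8257
y' = 4 − 1.3333·(cos 2.6604 − cos 0.7854) = 6.1247

(-0.8257, 6.1247, 2.6604)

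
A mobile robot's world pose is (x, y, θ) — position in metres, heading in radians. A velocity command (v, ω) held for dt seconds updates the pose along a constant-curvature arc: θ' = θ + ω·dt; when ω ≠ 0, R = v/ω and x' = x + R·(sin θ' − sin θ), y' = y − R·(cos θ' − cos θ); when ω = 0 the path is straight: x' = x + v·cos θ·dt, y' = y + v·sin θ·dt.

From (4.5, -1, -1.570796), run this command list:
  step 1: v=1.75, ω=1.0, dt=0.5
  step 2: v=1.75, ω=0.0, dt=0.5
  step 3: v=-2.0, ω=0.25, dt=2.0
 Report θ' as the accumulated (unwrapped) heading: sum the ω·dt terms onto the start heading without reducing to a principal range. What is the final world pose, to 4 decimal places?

step 1: θ'=-1.0708 (R=1.7500) → pose (4.7142, -1.8390, -1.0708)
step 2: θ'=-1.0708 (straight) → pose (5.1337, -2.6069, -1.0708)
step 3: θ'=-0.5708 (R=-8.0000) → pose (2.4355, 0.2895, -0.5708)

(2.4355, 0.2895, -0.5708)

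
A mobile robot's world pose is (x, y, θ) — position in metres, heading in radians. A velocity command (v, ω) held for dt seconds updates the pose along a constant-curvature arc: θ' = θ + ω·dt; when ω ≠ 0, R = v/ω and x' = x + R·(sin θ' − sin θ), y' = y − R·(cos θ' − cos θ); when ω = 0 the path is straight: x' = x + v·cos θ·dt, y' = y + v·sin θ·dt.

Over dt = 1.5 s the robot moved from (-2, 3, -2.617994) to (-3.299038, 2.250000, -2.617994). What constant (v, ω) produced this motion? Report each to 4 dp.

v = 1.0000, ω = 0.0000

Δθ = -2.617994 − -2.617994 = 0.000000
ω = Δθ/dt = 0.000000/1.5 = 0.0000
ω = 0 → v = (Δx·cos θ + Δy·sin θ)/dt = 1.0000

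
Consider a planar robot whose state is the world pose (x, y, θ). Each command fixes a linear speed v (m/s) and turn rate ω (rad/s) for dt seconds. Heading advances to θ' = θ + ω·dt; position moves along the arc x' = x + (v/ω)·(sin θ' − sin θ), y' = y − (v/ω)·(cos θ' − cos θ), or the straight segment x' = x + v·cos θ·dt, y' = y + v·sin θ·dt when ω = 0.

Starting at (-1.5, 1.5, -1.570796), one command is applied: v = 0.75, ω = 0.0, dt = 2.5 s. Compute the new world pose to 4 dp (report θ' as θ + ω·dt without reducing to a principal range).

θ' = -1.5708 + 0.0·2.5 = -1.5708
ω = 0 → straight: x' = -1.5 + 0.75·cos(-1.5708)·2.5 = -1.5000
y' = 1.5 + 0.75·sin(-1.5708)·2.5 = -0.3750

(-1.5000, -0.3750, -1.5708)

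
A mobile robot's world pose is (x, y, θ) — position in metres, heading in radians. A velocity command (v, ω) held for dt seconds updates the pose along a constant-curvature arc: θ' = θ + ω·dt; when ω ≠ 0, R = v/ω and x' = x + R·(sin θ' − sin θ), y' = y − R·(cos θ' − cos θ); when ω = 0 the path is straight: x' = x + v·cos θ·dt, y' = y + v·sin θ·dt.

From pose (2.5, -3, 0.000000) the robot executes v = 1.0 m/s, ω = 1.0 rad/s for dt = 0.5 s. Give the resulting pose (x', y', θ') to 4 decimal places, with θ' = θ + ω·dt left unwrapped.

(2.9794, -2.8776, 0.5000)

θ' = 0.0000 + 1.0·0.5 = 0.5000
R = v/ω = 1.0/1.0 = 1.0000
x' = 2.5 + 1.0000·(sin 0.5000 − sin 0.0000) = 2.9794
y' = -3 − 1.0000·(cos 0.5000 − cos 0.0000) = -2.8776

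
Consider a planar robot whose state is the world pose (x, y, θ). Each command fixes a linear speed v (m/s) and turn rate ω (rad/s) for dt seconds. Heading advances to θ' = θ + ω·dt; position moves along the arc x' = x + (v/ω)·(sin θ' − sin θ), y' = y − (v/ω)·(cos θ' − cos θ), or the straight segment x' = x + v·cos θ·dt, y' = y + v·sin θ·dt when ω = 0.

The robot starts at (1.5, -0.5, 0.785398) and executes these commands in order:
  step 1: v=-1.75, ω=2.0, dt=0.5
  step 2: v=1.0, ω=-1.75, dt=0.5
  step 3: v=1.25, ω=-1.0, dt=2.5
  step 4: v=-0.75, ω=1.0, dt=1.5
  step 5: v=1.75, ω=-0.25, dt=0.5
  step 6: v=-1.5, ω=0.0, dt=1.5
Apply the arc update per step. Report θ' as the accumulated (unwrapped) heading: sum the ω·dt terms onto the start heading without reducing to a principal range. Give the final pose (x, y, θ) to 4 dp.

(1.5910, -0.5154, -0.2146)

step 1: θ'=1.7854 (R=-0.8750) → pose (1.2638, -1.3051, 1.7854)
step 2: θ'=0.9104 (R=-0.5714) → pose (1.3708, -0.8328, 0.9104)
step 3: θ'=-1.5896 (R=-1.2500) → pose (3.6078, -1.6231, -1.5896)
step 4: θ'=-0.0896 (R=-0.7500) → pose (2.9250, -0.8620, -0.0896)
step 5: θ'=-0.2146 (R=-7.0000) → pose (3.7894, -0.9945, -0.2146)
step 6: θ'=-0.2146 (straight) → pose (1.5910, -0.5154, -0.2146)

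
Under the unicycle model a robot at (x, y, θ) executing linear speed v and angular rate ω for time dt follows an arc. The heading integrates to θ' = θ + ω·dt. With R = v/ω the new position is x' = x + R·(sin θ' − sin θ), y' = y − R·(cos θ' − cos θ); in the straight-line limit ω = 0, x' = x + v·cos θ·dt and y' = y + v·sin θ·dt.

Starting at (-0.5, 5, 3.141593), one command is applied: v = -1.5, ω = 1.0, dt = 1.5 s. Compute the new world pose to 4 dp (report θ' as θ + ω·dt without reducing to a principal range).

(0.9962, 6.3939, 4.6416)

θ' = 3.1416 + 1.0·1.5 = 4.6416
R = v/ω = -1.5/1.0 = -1.5000
x' = -0.5 + -1.5000·(sin 4.6416 − sin 3.1416) = 0.9962
y' = 5 − -1.5000·(cos 4.6416 − cos 3.1416) = 6.3939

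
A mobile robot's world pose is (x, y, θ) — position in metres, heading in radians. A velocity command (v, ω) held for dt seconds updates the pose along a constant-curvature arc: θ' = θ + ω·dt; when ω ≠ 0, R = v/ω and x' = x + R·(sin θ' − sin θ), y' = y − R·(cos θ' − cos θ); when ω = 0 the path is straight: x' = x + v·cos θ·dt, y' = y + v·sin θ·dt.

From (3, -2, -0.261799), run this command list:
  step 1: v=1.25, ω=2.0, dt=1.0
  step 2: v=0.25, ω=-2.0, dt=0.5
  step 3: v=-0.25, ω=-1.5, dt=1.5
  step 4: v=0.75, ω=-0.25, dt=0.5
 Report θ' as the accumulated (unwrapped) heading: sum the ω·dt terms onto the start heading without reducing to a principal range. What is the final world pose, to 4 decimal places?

(3.5373, -1.4402, -1.6368)

step 1: θ'=1.7382 (R=0.6250) → pose (3.7780, -1.2922, 1.7382)
step 2: θ'=0.7382 (R=-0.1250) → pose (3.8172, -1.1789, 0.7382)
step 3: θ'=-1.5118 (R=0.1667) → pose (3.5386, -1.0654, -1.5118)
step 4: θ'=-1.6368 (R=-3.0000) → pose (3.5373, -1.4402, -1.6368)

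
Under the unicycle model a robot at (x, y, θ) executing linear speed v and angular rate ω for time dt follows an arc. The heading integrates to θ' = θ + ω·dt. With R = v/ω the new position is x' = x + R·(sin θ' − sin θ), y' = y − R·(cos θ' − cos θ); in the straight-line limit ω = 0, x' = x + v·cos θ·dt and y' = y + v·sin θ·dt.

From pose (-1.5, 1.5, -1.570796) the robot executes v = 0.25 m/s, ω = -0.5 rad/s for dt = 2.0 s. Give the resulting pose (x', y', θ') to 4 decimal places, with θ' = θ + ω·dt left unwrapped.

θ' = -1.5708 + -0.5·2.0 = -2.5708
R = v/ω = 0.25/-0.5 = -0.5000
x' = -1.5 + -0.5000·(sin -2.5708 − sin -1.5708) = -1.7298
y' = 1.5 − -0.5000·(cos -2.5708 − cos -1.5708) = 1.0793

(-1.7298, 1.0793, -2.5708)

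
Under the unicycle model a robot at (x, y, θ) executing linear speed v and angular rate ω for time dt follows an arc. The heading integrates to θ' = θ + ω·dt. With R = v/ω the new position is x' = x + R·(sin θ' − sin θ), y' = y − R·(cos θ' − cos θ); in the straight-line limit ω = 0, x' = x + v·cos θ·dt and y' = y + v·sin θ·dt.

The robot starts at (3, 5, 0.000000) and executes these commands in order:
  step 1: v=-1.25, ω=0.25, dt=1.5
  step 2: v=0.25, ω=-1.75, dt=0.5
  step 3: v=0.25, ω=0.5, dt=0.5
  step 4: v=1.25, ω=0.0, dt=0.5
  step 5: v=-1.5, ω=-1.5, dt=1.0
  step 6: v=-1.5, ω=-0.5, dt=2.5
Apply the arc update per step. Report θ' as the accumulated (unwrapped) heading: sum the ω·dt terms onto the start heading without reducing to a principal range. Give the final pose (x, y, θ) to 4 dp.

step 1: θ'=0.3750 (R=-5.0000) → pose (1.1686, 4.6525, 0.3750)
step 2: θ'=-0.5000 (R=-0.1429) → pose (1.2895, 4.6450, -0.5000)
step 3: θ'=-0.2500 (R=0.5000) → pose (1.4055, 4.5993, -0.2500)
step 4: θ'=-0.2500 (straight) → pose (2.0110, 4.4447, -0.2500)
step 5: θ'=-1.7500 (R=1.0000) → pose (1.2745, 5.5918, -1.7500)
step 6: θ'=-3.0000 (R=3.0000) → pose (3.8030, 8.0271, -3.0000)

(3.8030, 8.0271, -3.0000)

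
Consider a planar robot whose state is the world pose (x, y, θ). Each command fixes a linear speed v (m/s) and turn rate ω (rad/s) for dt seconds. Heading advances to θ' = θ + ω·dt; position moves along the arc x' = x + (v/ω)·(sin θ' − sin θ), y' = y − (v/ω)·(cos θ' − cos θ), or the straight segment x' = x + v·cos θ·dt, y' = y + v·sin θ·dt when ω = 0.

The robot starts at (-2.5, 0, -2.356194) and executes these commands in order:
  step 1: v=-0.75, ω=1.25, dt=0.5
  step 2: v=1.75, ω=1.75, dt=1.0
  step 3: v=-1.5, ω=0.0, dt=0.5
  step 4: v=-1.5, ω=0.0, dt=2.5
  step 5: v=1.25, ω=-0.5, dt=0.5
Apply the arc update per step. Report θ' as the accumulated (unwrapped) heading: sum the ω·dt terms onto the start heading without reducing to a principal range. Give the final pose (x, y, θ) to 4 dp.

step 1: θ'=-1.7312 (R=-0.6000) → pose (-2.3320, 0.3284, -1.7312)
step 2: θ'=0.0188 (R=1.0000) → pose (-1.3260, -0.8311, 0.0188)
step 3: θ'=0.0188 (straight) → pose (-2.0759, -0.8452, 0.0188)
step 4: θ'=0.0188 (straight) → pose (-5.8252, -0.9157, 0.0188)
step 5: θ'=-0.2312 (R=-2.5000) → pose (-5.2053, -0.9818, -0.2312)

(-5.2053, -0.9818, -0.2312)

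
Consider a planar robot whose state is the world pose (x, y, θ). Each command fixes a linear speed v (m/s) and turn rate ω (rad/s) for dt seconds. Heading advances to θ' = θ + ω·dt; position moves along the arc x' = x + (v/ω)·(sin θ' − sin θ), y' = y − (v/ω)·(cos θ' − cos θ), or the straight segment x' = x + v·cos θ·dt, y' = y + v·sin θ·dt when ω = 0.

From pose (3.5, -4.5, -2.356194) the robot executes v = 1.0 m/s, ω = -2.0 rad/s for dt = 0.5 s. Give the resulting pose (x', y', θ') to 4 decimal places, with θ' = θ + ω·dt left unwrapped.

θ' = -2.3562 + -2.0·0.5 = -3.3562
R = v/ω = 1.0/-2.0 = -0.5000
x' = 3.5 + -0.5000·(sin -3.3562 − sin -2.3562) = 3.0400
y' = -4.5 − -0.5000·(cos -3.3562 − cos -2.3562) = -4.6350

(3.0400, -4.6350, -3.3562)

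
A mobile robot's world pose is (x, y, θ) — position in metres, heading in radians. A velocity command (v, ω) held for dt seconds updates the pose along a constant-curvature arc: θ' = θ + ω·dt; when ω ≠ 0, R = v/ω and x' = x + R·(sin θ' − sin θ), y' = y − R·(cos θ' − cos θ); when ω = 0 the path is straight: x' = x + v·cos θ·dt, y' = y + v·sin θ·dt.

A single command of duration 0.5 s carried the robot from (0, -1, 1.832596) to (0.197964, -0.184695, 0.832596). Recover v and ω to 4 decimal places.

v = 1.7500, ω = -2.0000

Δθ = 0.832596 − 1.832596 = -1.000000
ω = Δθ/dt = -1.000000/0.5 = -2.0000
R = −Δy/(cos θ' − cos θ) = -0.8750
v = R·ω = -0.8750·-2.0000 = 1.7500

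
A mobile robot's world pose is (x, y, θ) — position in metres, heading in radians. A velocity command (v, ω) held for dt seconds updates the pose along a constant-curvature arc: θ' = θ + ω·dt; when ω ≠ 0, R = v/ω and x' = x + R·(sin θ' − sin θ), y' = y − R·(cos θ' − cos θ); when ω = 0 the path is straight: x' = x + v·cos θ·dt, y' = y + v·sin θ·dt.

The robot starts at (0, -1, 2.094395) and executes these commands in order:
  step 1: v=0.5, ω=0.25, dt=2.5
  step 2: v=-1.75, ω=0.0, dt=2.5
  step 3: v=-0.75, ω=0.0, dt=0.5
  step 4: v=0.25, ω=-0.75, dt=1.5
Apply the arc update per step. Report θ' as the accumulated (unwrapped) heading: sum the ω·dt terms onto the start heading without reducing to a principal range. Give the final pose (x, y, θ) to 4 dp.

(3.2237, -1.8258, 1.5944)

step 1: θ'=2.7194 (R=2.0000) → pose (-0.9125, -0.1756, 2.7194)
step 2: θ'=2.7194 (straight) → pose (3.0783, -1.9683, 2.7194)
step 3: θ'=2.7194 (straight) → pose (3.4204, -2.1220, 2.7194)
step 4: θ'=1.5944 (R=-0.3333) → pose (3.2237, -1.8258, 1.5944)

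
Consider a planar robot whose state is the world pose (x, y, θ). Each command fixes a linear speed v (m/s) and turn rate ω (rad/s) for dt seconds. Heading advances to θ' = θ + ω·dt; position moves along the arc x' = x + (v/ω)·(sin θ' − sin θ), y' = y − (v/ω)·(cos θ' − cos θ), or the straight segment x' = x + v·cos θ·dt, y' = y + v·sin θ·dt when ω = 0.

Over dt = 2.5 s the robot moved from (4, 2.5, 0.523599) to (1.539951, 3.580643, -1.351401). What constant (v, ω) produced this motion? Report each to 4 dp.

v = -1.2500, ω = -0.7500

Δθ = -1.351401 − 0.523599 = -1.875000
ω = Δθ/dt = -1.875000/2.5 = -0.7500
R = Δx/(sin θ' − sin θ) = 1.6667
v = R·ω = 1.6667·-0.7500 = -1.2500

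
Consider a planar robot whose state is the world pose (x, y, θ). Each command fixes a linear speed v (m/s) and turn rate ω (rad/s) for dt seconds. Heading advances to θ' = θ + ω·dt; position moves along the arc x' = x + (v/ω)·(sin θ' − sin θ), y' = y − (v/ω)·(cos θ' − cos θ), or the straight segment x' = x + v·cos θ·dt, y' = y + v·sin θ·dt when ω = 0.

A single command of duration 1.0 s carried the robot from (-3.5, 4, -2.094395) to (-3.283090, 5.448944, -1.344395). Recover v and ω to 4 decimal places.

v = -1.5000, ω = 0.7500

Δθ = -1.344395 − -2.094395 = 0.750000
ω = Δθ/dt = 0.750000/1.0 = 0.7500
R = −Δy/(cos θ' − cos θ) = -2.0000
v = R·ω = -2.0000·0.7500 = -1.5000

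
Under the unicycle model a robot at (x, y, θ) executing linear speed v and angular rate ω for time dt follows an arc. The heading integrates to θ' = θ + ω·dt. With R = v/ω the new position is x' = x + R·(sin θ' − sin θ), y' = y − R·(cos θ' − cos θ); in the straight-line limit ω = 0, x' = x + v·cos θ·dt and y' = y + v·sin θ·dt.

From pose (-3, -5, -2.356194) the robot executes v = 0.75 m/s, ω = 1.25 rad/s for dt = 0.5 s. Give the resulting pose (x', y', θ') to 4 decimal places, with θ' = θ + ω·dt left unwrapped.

θ' = -2.3562 + 1.25·0.5 = -1.7312
R = v/ω = 0.75/1.25 = 0.6000
x' = -3 + 0.6000·(sin -1.7312 − sin -2.3562) = -3.1680
y' = -5 − 0.6000·(cos -1.7312 − cos -2.3562) = -5.3284

(-3.1680, -5.3284, -1.7312)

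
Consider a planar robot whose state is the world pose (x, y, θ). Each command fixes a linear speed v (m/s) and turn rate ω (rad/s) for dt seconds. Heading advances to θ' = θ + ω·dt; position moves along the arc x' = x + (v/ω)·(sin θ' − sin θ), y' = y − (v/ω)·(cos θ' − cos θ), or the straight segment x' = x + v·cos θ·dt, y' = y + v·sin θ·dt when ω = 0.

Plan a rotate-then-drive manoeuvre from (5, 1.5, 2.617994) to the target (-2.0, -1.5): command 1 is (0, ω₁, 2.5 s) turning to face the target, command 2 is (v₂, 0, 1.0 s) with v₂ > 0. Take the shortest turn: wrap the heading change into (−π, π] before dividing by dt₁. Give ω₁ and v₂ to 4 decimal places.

ω₁ = 0.3714, v₂ = 7.6158

heading to target = atan2(-1.5−1.5, -2−5) = -2.7367
Δθ = wrap(-2.7367 − 2.6180) = 0.9285; ω₁ = Δθ/dt₁ = 0.3714
distance = √((-2−5)² + (-1.5−1.5)²) = 7.6158; v₂ = distance/dt₂ = 7.6158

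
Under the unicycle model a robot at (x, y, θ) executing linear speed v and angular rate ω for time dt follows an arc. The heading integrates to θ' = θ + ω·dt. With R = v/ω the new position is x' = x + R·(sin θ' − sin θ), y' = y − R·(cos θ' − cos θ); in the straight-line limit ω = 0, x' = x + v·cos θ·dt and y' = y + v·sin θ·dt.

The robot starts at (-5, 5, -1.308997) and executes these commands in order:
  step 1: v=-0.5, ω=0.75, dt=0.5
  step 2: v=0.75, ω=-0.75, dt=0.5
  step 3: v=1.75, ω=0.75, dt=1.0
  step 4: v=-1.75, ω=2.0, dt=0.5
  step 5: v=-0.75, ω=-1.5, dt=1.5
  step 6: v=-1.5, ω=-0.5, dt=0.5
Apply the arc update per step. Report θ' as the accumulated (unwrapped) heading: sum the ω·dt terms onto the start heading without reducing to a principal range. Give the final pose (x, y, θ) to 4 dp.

step 1: θ'=-0.9340 (R=-0.6667) → pose (-5.1079, 5.2239, -0.9340)
step 2: θ'=-1.3090 (R=-1.0000) → pose (-4.9460, 4.8881, -1.3090)
step 3: θ'=-0.5590 (R=2.3333) → pose (-3.9296, 3.5138, -0.5590)
step 4: θ'=0.4410 (R=-0.8750) → pose (-4.7672, 3.5633, 0.4410)
step 5: θ'=-1.8090 (R=0.5000) → pose (-5.4665, 4.1334, -1.8090)
step 6: θ'=-2.0590 (R=3.0000) → pose (-5.2007, 4.8327, -2.0590)

(-5.2007, 4.8327, -2.0590)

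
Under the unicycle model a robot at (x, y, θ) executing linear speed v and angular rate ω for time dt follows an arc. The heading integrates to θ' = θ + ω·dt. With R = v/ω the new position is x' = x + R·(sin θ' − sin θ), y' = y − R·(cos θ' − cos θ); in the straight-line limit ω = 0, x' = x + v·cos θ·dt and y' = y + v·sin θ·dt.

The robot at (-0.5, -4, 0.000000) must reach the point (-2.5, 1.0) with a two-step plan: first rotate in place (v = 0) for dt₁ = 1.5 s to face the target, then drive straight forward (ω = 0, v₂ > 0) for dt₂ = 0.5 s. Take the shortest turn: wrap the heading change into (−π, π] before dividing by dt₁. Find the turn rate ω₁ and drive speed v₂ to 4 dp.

ω₁ = 1.3009, v₂ = 10.7703

heading to target = atan2(1−-4, -2.5−-0.5) = 1.9513
Δθ = wrap(1.9513 − 0.0000) = 1.9513; ω₁ = Δθ/dt₁ = 1.3009
distance = √((-2.5−-0.5)² + (1−-4)²) = 5.3852; v₂ = distance/dt₂ = 10.7703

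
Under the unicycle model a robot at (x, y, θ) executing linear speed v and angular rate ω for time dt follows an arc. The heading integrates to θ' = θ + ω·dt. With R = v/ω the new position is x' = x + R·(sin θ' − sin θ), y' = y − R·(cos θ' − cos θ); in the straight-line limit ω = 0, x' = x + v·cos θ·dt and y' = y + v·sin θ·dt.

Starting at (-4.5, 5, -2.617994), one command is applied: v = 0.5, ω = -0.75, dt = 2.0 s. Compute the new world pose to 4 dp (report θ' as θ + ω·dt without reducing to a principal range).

(-5.3857, 5.2040, -4.1180)

θ' = -2.6180 + -0.75·2.0 = -4.1180
R = v/ω = 0.5/-0.75 = -0.6667
x' = -4.5 + -0.6667·(sin -4.1180 − sin -2.6180) = -5.3857
y' = 5 − -0.6667·(cos -4.1180 − cos -2.6180) = 5.2040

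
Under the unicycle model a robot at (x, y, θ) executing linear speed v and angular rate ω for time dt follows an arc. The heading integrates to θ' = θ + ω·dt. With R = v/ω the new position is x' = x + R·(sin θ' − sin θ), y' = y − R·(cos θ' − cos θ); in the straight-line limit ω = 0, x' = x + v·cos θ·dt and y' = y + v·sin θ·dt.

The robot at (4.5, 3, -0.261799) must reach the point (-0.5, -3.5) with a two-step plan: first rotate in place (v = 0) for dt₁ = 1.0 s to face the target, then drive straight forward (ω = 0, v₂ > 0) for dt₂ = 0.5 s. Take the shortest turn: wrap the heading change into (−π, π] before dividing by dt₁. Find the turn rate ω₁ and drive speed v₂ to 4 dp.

heading to target = atan2(-3.5−3, -0.5−4.5) = -2.2265
Δθ = wrap(-2.2265 − -0.2618) = -1.9647; ω₁ = Δθ/dt₁ = -1.9647
distance = √((-0.5−4.5)² + (-3.5−3)²) = 8.2006; v₂ = distance/dt₂ = 16.4012

ω₁ = -1.9647, v₂ = 16.4012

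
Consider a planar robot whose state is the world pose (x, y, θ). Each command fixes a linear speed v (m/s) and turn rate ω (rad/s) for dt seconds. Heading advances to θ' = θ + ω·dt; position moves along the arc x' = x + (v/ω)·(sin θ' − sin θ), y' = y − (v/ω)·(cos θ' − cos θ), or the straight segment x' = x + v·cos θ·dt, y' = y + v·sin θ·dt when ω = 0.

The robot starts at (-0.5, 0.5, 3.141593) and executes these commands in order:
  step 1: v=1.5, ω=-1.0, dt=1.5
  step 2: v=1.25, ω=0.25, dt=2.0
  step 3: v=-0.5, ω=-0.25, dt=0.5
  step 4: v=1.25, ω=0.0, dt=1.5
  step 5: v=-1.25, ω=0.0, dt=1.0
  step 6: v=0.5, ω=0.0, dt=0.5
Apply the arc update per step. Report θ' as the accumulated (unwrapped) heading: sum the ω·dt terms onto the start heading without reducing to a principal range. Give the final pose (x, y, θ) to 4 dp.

(-3.0321, 4.8130, 2.0166)

step 1: θ'=1.6416 (R=-1.5000) → pose (-1.9962, 1.8939, 1.6416)
step 2: θ'=2.1416 (R=5.0000) → pose (-2.7764, 4.2417, 2.1416)
step 3: θ'=2.0166 (R=2.0000) → pose (-2.6548, 4.0235, 2.0166)
step 4: θ'=2.0166 (straight) → pose (-3.4632, 5.7152, 2.0166)
step 5: θ'=2.0166 (straight) → pose (-2.9243, 4.5874, 2.0166)
step 6: θ'=2.0166 (straight) → pose (-3.0321, 4.8130, 2.0166)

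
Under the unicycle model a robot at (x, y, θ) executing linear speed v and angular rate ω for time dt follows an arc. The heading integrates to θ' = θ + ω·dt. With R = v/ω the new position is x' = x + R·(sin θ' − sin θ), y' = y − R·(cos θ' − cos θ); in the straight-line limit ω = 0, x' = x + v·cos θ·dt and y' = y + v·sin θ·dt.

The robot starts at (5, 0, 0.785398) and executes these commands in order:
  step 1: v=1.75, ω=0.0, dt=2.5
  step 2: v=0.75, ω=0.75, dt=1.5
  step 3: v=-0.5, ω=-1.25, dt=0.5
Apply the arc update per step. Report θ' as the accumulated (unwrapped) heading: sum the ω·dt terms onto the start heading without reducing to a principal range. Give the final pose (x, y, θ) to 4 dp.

(8.3360, 3.8879, 1.2854)

step 1: θ'=0.7854 (straight) → pose (8.0936, 3.0936, 0.7854)
step 2: θ'=1.9104 (R=1.0000) → pose (8.3294, 4.1338, 1.9104)
step 3: θ'=1.2854 (R=0.4000) → pose (8.3360, 3.8879, 1.2854)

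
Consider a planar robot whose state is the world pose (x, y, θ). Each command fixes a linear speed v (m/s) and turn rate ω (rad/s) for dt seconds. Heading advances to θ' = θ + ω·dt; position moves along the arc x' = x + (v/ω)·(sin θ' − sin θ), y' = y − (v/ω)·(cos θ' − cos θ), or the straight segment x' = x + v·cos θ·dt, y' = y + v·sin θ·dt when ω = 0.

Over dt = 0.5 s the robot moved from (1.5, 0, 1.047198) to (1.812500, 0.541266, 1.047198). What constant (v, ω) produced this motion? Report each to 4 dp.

v = 1.2500, ω = 0.0000

Δθ = 1.047198 − 1.047198 = 0.000000
ω = Δθ/dt = 0.000000/0.5 = 0.0000
ω = 0 → v = (Δx·cos θ + Δy·sin θ)/dt = 1.2500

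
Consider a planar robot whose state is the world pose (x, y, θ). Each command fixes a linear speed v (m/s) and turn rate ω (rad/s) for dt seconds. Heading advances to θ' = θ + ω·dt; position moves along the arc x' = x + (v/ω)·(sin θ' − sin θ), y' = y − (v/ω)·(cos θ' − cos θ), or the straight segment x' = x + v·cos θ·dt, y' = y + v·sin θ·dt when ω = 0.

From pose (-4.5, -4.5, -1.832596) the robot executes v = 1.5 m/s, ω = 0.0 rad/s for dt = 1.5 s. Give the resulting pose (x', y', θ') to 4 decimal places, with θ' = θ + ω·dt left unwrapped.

(-5.0823, -6.6733, -1.8326)

θ' = -1.8326 + 0.0·1.5 = -1.8326
ω = 0 → straight: x' = -4.5 + 1.5·cos(-1.8326)·1.5 = -5.0823
y' = -4.5 + 1.5·sin(-1.8326)·1.5 = -6.6733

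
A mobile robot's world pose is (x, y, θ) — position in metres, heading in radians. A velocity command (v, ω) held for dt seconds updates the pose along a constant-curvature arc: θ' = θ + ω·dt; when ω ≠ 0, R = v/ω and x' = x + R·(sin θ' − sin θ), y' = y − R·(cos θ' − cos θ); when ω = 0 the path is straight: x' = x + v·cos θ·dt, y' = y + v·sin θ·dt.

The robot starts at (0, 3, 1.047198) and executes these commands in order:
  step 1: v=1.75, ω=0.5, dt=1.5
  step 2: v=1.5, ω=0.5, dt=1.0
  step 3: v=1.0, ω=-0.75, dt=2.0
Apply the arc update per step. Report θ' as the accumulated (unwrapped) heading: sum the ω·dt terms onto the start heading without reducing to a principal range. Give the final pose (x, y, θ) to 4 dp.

(-0.2583, 8.6720, 0.7972)

step 1: θ'=1.7972 (R=3.5000) → pose (0.3796, 5.5357, 1.7972)
step 2: θ'=2.2972 (R=3.0000) → pose (-0.3011, 6.8548, 2.2972)
step 3: θ'=0.7972 (R=-1.3333) → pose (-0.2583, 8.6720, 0.7972)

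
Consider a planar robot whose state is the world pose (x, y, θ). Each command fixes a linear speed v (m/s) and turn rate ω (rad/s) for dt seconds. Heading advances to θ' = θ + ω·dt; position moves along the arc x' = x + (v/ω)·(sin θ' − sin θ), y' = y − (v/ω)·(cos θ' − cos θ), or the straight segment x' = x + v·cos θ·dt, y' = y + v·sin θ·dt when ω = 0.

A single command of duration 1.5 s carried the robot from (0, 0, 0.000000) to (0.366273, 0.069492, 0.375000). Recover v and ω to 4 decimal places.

Δθ = 0.375000 − 0.000000 = 0.375000
ω = Δθ/dt = 0.375000/1.5 = 0.2500
R = Δx/(sin θ' − sin θ) = 1.0000
v = R·ω = 1.0000·0.2500 = 0.2500

v = 0.2500, ω = 0.2500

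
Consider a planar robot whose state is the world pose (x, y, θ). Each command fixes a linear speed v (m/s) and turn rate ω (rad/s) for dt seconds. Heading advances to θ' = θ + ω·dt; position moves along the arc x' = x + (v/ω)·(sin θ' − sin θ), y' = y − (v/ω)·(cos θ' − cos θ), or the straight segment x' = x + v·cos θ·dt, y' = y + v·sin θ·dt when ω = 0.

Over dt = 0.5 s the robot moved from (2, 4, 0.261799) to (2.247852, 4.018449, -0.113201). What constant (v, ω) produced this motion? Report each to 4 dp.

v = 0.5000, ω = -0.7500

Δθ = -0.113201 − 0.261799 = -0.375000
ω = Δθ/dt = -0.375000/0.5 = -0.7500
R = Δx/(sin θ' − sin θ) = -0.6667
v = R·ω = -0.6667·-0.7500 = 0.5000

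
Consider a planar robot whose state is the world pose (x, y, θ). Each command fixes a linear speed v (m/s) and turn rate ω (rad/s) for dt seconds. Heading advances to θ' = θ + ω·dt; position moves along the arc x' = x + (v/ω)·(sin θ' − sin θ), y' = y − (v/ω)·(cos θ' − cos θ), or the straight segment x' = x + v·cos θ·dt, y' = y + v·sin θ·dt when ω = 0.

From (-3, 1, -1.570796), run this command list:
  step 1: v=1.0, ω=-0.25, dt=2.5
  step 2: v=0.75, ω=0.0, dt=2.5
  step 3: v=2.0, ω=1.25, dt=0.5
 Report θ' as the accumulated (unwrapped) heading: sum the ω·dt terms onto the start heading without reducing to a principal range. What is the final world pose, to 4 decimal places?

step 1: θ'=-2.1958 (R=-4.0000) → pose (-3.7561, -1.3404, -2.1958)
step 2: θ'=-2.1958 (straight) → pose (-4.8532, -2.8609, -2.1958)
step 3: θ'=-1.5708 (R=1.6000) → pose (-5.1557, -3.7971, -1.5708)

(-5.1557, -3.7971, -1.5708)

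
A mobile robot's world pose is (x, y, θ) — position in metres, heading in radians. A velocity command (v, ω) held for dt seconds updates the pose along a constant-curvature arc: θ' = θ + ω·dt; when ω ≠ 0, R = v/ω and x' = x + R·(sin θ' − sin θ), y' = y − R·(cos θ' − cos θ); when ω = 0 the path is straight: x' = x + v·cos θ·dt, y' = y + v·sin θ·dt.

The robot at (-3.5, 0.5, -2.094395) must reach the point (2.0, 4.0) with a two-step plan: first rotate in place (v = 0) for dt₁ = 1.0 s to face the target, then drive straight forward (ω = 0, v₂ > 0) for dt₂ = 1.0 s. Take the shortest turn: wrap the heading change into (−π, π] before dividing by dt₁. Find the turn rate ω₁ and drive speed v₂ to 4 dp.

heading to target = atan2(4−0.5, 2−-3.5) = 0.5667
Δθ = wrap(0.5667 − -2.0944) = 2.6611; ω₁ = Δθ/dt₁ = 2.6611
distance = √((2−-3.5)² + (4−0.5)²) = 6.5192; v₂ = distance/dt₂ = 6.5192

ω₁ = 2.6611, v₂ = 6.5192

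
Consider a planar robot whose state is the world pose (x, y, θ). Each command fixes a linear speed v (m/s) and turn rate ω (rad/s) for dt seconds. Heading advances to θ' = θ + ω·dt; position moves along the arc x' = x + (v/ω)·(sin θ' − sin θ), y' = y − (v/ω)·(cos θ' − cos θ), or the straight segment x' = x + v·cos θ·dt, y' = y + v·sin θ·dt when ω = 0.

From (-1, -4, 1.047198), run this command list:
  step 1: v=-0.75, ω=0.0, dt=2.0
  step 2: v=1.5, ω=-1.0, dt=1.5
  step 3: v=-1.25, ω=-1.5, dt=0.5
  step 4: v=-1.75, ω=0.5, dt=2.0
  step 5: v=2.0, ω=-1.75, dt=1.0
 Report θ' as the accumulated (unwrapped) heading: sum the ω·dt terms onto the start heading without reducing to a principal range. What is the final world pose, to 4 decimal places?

(-1.9381, -3.6269, -1.9528)

step 1: θ'=1.0472 (straight) → pose (-1.7500, -5.2990, 1.0472)
step 2: θ'=-0.4528 (R=-1.5000) → pose (0.2053, -4.7002, -0.4528)
step 3: θ'=-1.2028 (R=0.8333) → pose (-0.2077, -4.2506, -1.2028)
step 4: θ'=-0.2028 (R=-3.5000) → pose (-2.7684, -2.0815, -0.2028)
step 5: θ'=-1.9528 (R=-1.1429) → pose (-1.9381, -3.6269, -1.9528)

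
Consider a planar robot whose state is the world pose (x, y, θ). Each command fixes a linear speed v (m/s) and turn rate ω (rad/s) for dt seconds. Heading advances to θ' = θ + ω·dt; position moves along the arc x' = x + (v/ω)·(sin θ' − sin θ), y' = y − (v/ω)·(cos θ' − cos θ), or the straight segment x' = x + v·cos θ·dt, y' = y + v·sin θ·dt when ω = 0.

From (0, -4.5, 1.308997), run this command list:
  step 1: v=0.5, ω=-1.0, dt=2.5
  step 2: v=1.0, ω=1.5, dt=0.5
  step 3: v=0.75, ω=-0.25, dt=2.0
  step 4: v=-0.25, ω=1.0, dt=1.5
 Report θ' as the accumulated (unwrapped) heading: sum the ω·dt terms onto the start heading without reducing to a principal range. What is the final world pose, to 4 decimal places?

step 1: θ'=-1.1910 (R=-0.5000) → pose (0.9473, -4.4440, -1.1910)
step 2: θ'=-0.4410 (R=0.6667) → pose (1.2819, -4.7998, -0.4410)
step 3: θ'=-0.9410 (R=-3.0000) → pose (2.4258, -5.7458, -0.9410)
step 4: θ'=0.5590 (R=-0.2500) → pose (2.0912, -5.6811, 0.5590)

(2.0912, -5.6811, 0.5590)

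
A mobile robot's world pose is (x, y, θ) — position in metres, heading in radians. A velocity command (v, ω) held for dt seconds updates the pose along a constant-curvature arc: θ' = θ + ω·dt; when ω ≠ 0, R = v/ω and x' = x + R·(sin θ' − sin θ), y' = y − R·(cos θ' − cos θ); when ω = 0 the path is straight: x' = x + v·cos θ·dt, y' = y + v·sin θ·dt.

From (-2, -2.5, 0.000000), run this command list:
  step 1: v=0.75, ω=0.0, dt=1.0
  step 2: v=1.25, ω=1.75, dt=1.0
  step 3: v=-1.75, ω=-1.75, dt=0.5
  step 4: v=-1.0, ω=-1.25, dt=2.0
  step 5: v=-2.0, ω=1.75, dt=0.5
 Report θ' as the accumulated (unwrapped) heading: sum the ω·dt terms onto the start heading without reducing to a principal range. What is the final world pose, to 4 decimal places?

(-2.5386, -1.0234, -0.7500)

step 1: θ'=0.0000 (straight) → pose (-1.2500, -2.5000, 0.0000)
step 2: θ'=1.7500 (R=0.7143) → pose (-0.5472, -1.6584, 1.7500)
step 3: θ'=0.8750 (R=1.0000) → pose (-0.7636, -2.4776, 0.8750)
step 4: θ'=-1.6250 (R=0.8000) → pose (-2.1765, -1.9215, -1.6250)
step 5: θ'=-0.7500 (R=-1.1429) → pose (-2.5386, -1.0234, -0.7500)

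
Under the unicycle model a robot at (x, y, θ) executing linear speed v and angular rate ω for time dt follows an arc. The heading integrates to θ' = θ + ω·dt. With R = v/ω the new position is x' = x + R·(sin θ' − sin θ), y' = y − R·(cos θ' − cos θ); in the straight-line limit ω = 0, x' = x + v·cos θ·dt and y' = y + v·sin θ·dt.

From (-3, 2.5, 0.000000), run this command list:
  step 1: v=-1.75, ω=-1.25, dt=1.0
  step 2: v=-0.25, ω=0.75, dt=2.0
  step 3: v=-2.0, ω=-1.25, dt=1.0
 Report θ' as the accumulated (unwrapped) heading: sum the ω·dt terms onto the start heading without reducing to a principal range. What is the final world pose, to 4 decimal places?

(-6.4696, 4.3622, -1.0000)

step 1: θ'=-1.2500 (R=1.4000) → pose (-4.3286, 3.4585, -1.2500)
step 2: θ'=0.2500 (R=-0.3333) → pose (-4.7274, 3.6764, 0.2500)
step 3: θ'=-1.0000 (R=1.6000) → pose (-6.4696, 4.3622, -1.0000)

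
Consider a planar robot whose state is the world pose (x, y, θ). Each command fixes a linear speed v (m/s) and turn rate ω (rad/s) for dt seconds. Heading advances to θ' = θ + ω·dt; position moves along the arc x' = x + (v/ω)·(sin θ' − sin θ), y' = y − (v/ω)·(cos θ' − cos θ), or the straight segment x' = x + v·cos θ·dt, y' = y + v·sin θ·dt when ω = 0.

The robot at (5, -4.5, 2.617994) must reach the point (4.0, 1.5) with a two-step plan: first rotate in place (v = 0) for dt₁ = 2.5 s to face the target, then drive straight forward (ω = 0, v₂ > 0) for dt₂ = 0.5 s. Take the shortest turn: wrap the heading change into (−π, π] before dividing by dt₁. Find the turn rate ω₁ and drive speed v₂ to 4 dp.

heading to target = atan2(1.5−-4.5, 4−5) = 1.7359
Δθ = wrap(1.7359 − 2.6180) = -0.8820; ω₁ = Δθ/dt₁ = -0.3528
distance = √((4−5)² + (1.5−-4.5)²) = 6.0828; v₂ = distance/dt₂ = 12.1655

ω₁ = -0.3528, v₂ = 12.1655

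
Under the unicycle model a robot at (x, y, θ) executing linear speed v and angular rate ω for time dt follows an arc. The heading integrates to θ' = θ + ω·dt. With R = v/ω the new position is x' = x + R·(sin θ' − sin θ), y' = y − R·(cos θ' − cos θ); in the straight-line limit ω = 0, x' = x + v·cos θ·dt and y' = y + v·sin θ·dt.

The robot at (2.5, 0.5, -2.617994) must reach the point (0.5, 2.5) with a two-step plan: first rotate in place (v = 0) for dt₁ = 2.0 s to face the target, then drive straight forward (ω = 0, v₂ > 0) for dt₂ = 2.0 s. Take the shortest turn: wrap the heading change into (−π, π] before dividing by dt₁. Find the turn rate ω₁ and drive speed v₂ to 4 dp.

heading to target = atan2(2.5−0.5, 0.5−2.5) = 2.3562
Δθ = wrap(2.3562 − -2.6180) = -1.3090; ω₁ = Δθ/dt₁ = -0.6545
distance = √((0.5−2.5)² + (2.5−0.5)²) = 2.8284; v₂ = distance/dt₂ = 1.4142

ω₁ = -0.6545, v₂ = 1.4142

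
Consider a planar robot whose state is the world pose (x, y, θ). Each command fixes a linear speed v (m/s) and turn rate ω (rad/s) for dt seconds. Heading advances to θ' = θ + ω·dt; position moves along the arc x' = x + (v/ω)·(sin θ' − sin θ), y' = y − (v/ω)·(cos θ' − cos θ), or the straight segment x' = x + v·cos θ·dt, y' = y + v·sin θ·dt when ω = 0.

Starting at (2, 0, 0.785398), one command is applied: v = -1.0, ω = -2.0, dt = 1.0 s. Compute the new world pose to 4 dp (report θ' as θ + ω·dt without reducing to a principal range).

θ' = 0.7854 + -2.0·1.0 = -1.2146
R = v/ω = -1.0/-2.0 = 0.5000
x' = 2 + 0.5000·(sin -1.2146 − sin 0.7854) = 1.1778
y' = 0 − 0.5000·(cos -1.2146 − cos 0.7854) = 0.1792

(1.1778, 0.1792, -1.2146)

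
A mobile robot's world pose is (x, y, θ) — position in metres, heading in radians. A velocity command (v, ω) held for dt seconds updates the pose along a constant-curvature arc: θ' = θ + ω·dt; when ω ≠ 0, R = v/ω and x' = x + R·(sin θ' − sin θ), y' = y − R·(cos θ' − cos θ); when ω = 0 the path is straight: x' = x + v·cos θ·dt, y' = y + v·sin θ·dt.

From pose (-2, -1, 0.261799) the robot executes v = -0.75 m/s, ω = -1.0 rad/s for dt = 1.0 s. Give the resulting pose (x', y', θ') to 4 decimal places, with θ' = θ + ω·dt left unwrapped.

(-2.6988, -0.8303, -0.7382)

θ' = 0.2618 + -1.0·1.0 = -0.7382
R = v/ω = -0.75/-1.0 = 0.7500
x' = -2 + 0.7500·(sin -0.7382 − sin 0.2618) = -2.6988
y' = -1 − 0.7500·(cos -0.7382 − cos 0.2618) = -0.8303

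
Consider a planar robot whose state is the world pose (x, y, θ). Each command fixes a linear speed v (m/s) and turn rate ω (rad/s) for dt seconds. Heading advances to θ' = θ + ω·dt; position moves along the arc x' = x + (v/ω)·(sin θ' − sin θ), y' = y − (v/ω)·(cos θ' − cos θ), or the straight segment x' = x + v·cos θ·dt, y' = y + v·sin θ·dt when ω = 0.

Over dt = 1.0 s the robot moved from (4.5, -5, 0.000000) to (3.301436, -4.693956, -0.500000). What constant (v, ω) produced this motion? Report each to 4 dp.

v = -1.2500, ω = -0.5000

Δθ = -0.500000 − 0.000000 = -0.500000
ω = Δθ/dt = -0.500000/1.0 = -0.5000
R = Δx/(sin θ' − sin θ) = 2.5000
v = R·ω = 2.5000·-0.5000 = -1.2500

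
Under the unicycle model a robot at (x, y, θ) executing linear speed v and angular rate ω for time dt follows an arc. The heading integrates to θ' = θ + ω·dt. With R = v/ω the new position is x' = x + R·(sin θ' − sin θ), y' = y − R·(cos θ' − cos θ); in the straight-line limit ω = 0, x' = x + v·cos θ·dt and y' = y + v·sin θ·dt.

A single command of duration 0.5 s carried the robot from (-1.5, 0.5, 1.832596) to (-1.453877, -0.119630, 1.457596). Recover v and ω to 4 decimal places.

Δθ = 1.457596 − 1.832596 = -0.375000
ω = Δθ/dt = -0.375000/0.5 = -0.7500
R = −Δy/(cos θ' − cos θ) = 1.6667
v = R·ω = 1.6667·-0.7500 = -1.2500

v = -1.2500, ω = -0.7500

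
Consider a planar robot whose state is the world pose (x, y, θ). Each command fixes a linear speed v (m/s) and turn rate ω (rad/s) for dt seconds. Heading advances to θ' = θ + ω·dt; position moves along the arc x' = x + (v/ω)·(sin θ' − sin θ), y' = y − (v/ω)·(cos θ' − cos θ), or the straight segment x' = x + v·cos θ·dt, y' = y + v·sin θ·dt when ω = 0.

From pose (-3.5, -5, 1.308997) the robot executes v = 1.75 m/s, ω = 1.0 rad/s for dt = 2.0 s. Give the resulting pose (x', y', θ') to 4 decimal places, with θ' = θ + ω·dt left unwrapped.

(-5.4820, -2.8215, 3.3090)

θ' = 1.3090 + 1.0·2.0 = 3.3090
R = v/ω = 1.75/1.0 = 1.7500
x' = -3.5 + 1.7500·(sin 3.3090 − sin 1.3090) = -5.4820
y' = -5 − 1.7500·(cos 3.3090 − cos 1.3090) = -2.8215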